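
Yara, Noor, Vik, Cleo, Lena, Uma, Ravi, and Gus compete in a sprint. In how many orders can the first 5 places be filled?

6720

There are 8 choices for 1st place, 7 for 2nd, and so on down to 4 for position 5.
That gives 8 × 7 × 6 × 5 × 4 = 6720.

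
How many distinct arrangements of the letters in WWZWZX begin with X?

10

Fix X in the first position and arrange the remaining 5 letters.
Those 5 letters have W appearing 3 times and Z appearing twice, giving (5)!/(3!·2!) = 10.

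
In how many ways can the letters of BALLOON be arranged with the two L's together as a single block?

Treat the 2 copies of L as a single block. The multiset to arrange is then {LL, A, B, N, O, O}, 6 items in all.
That gives (6)!/(2!) = 360 arrangements.

360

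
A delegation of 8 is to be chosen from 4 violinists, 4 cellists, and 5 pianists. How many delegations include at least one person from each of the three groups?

1268

With no constraint there are C(13,8) = 1287 possible selections.
Selections missing a whole group: no violinists → C(9,8) = 9; no cellists → C(9,8) = 9; no pianists → C(8,8) = 1.
Add back selections omitting two groups (i.e. drawn from a single group): C(4,8) + C(4,8) + C(5,8) = 0.
By inclusion–exclusion: 1287 − 19 + 0 = 1268.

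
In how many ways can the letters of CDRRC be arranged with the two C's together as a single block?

12

Treat the 2 copies of C as a single block. The multiset to arrange is then {CC, D, R, R}, 4 items in all.
That gives (4)!/(2!) = 12 arrangements.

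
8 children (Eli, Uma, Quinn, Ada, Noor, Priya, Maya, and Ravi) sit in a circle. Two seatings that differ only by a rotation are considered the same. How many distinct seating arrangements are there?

5040

Around a circle, 8 distinct people have 8!/8 = (7)! = 5040 rotationally distinct seatings.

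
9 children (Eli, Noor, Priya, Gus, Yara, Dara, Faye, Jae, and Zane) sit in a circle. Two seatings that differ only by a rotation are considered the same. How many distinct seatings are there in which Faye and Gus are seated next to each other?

Glue Faye and Gus into a block (2 internal orders). Seating 8 units around a circle gives (7)! arrangements.
So 2 × (7)! = 2 × 5040 = 10080.

10080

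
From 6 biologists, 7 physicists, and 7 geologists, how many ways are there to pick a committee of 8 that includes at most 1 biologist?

23595

Split by how many biologists are chosen (0 through 1).
Sum: C(6,0)·C(14,8) + C(6,1)·C(14,7) = 3003 + 20592 = 23595.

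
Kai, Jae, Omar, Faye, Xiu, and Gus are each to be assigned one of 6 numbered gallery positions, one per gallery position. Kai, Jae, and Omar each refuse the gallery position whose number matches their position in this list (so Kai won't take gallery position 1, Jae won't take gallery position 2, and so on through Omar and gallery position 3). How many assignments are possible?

426

Let Aᵢ (for i ∈ {1, 2, 3}) be the placements that put person i in their forbidden gallery position. Any j of these fix j positions, leaving (6−j)! ways to fill the rest, and there are C(3,j) ways to pick which j.
By inclusion–exclusion, the number of valid placements is Σ_{j=0}^{3} (−1)^j C(3,j)·(6−j)!.
Computing: 720 − 360 + 72 − 6 = 426.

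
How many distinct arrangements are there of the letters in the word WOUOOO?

30

WOUOOO has 6 letters with O appearing 4 times.
So there are 6! / (4!) = 30 distinguishable arrangements.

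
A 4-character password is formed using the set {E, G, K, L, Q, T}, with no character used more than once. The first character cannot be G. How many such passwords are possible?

300

The first character has 6−1 = 5 choices (anything except G).
The remaining 3 characters are filled from the other 5 symbols without repetition: 5 × 4 × 3 = 60.
Total: 5 × 60 = 300.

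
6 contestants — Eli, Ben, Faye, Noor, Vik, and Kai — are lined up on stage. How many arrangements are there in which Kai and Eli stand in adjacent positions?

Glue Kai and Eli into one block (2 internal orders), leaving 5 units to arrange in a row.
That gives 2 × 5! = 2 × 120 = 240.

240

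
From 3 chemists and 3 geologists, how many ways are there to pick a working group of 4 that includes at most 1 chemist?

3

Split by how many chemists are chosen (0 through 1).
Sum: C(3,0)·C(3,4) + C(3,1)·C(3,3) = 0 + 3 = 3.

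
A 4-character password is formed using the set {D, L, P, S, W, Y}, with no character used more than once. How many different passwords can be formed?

With no repetition, fill the 4 characters in order: 6 choices, then 5, down to 3.
6 × 5 × 4 × 3 = 360.

360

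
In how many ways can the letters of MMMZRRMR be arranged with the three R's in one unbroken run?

30

Treat the 3 copies of R as a single block. The multiset to arrange is then {RRR, M, M, M, M, Z}, 6 items in all.
That gives (6)!/(4!) = 30 arrangements.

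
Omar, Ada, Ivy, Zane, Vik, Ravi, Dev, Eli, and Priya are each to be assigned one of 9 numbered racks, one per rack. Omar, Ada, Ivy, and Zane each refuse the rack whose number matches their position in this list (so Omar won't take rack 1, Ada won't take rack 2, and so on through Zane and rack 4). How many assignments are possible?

Let Aᵢ (for 1 ≤ i ≤ 4) be the placements that put person i in their forbidden rack. Any j of these fix j positions, leaving (9−j)! ways to fill the rest, and there are C(4,j) ways to pick which j.
By inclusion–exclusion, the number of valid placements is Σ_{j=0}^{4} (−1)^j C(4,j)·(9−j)!.
Computing: 362880 − 161280 + 30240 − 2880 + 120 = 229080.

229080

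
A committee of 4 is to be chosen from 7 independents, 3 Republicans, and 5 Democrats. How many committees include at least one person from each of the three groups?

With no constraint there are C(15,4) = 1365 possible selections.
Subtract selections that omit an entire group: no independents → C(8,4) = 70; no Republicans → C(12,4) = 495; no Democrats → C(10,4) = 210.
Add back selections omitting two groups (i.e. drawn from a single group): C(7,4) + C(3,4) + C(5,4) = 40.
By inclusion–exclusion: 1365 − 775 + 40 = 630.

630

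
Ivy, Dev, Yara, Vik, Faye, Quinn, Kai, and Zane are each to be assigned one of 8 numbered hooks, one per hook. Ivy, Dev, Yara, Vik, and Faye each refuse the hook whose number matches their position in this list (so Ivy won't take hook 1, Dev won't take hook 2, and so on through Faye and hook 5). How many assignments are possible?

Let Aᵢ (for 1 ≤ i ≤ 5) be the placements that put person i in their forbidden hook. Any j of these fix j positions, leaving (8−j)! ways to fill the rest, and there are C(5,j) ways to pick which j.
By inclusion–exclusion, the number of valid placements is Σ_{j=0}^{5} (−1)^j C(5,j)·(8−j)!.
Computing: 40320 − 25200 + 7200 − 1200 + 120 − 6 = 21234.

21234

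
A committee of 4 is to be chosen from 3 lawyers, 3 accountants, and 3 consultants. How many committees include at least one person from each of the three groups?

81

Unrestricted: C(9,4) = 126 ways to pick any 4 of the 9.
Subtract selections that omit an entire group: no lawyers → C(6,4) = 15; no accountants → C(6,4) = 15; no consultants → C(6,4) = 15.
Add back selections omitting two groups (i.e. drawn from a single group): C(3,4) + C(3,4) + C(3,4) = 0.
By inclusion–exclusion: 126 − 45 + 0 = 81.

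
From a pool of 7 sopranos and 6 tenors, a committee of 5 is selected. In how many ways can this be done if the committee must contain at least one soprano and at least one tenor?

With no constraint there are C(13,5) = 1287 possible selections.
Subtract selections that omit an entire group: no sopranos → C(6,5) = 6; no tenors → C(7,5) = 21.
Both groups omitted at once is impossible, so 1287 − 27 = 1260.

1260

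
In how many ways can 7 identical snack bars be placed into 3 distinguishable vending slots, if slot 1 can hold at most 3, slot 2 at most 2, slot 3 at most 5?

9

Ignoring the caps, the number of non-negative solutions to x_1+…+x_3 = 7 is C(9,2) = 36.
Subtract solutions that violate a single cap (substitute x_i' = x_i − (cap_i+1)): x_1 ≥ 4 gives C(5,2) = 10; x_2 ≥ 3 gives C(6,2) = 15; x_3 ≥ 6 gives C(3,2) = 3. Together 28.
Add back pairs where two caps are both exceeded: 1 + 0 + 0 = 1.
By inclusion–exclusion the count is 36 − 28 + 1 = 9.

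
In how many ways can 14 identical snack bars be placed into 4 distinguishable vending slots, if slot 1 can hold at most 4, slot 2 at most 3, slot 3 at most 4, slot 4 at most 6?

20

Without the upper bounds there are C(17,3) = 680 ways to split 14 among 4 vending slots.
Subtract solutions that violate a single cap (substitute x_i' = x_i − (cap_i+1)): x_1 ≥ 5 gives C(12,3) = 220; x_2 ≥ 4 gives C(13,3) = 286; x_3 ≥ 5 gives C(12,3) = 220; x_4 ≥ 7 gives C(10,3) = 120. Together 846.
Add back pairs where two caps are both exceeded: 56 + 35 + 10 + 56 + 20 + 10 = 187.
Subtract triples: 1 + 0 + 0 + 0 = 1.
By inclusion–exclusion the count is 680 − 846 + 187 − 1 = 20.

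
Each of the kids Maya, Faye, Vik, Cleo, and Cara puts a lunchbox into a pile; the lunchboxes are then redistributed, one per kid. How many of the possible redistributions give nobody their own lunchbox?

44

Let Aᵢ be the assignments in which kid i gets their own lunchbox. We want the size of the complement of A₁∪…∪A_5.
By inclusion–exclusion this is Σ_{j=0}^{5} (−1)^j C(5,j)·(5−j)!.
Computing: 120 − 120 + 60 − 20 + 5 − 1 = 44.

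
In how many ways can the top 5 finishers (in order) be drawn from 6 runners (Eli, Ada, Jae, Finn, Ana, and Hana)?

720

There are 6 choices for 1st place, 5 for 2nd, and so on down to 2 for position 5.
That gives 6 × 5 × 4 × 3 × 2 = 720.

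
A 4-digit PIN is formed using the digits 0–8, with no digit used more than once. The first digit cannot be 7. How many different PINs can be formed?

2688

The first digit has 9−1 = 8 choices (anything except 7).
The remaining 3 digits are filled from the other 8 symbols without repetition: 8 × 7 × 6 = 336.
Total: 8 × 336 = 2688.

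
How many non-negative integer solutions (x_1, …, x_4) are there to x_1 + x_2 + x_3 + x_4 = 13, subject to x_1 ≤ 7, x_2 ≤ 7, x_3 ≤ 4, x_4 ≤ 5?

By stars and bars, unrestricted non-negative solutions to x_1+…+x_4 = 13 number C(13+3,3) = 560.
Subtract solutions that violate a single cap (substitute x_i' = x_i − (cap_i+1)): x_1 ≥ 8 gives C(8,3) = 56; x_2 ≥ 8 gives C(8,3) = 56; x_3 ≥ 5 gives C(11,3) = 165; x_4 ≥ 6 gives C(10,3) = 120. Together 397.
Add back pairs where two caps are both exceeded: 0 + 1 + 0 + 1 + 0 + 10 = 12.
By inclusion–exclusion the count is 560 − 397 + 12 = 175.

175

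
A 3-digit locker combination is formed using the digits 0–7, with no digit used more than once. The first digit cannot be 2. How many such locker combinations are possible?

294

The first digit has 8−1 = 7 choices (anything except 2).
The remaining 2 digits are filled from the other 7 symbols without repetition: 7 × 6 = 42.
Total: 7 × 42 = 294.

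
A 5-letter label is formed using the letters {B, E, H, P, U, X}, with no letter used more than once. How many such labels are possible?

This is a permutation of 5 out of 6: P(6,5) = 6!/1!.
6 × 5 × 4 × 3 × 2 = 720.

720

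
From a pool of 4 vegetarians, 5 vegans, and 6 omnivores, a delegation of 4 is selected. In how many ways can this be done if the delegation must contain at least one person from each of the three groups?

720

Unrestricted: C(15,4) = 1365 ways to pick any 4 of the 15.
Selections missing a whole group: no vegetarians → C(11,4) = 330; no vegans → C(10,4) = 210; no omnivores → C(9,4) = 126.
Add back selections omitting two groups (i.e. drawn from a single group): C(4,4) + C(5,4) + C(6,4) = 21.
By inclusion–exclusion: 1365 − 666 + 21 = 720.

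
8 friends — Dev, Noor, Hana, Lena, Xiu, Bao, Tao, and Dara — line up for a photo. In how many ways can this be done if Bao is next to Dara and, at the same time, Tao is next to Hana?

Treat {Bao,Dara} as one block (2 orders) and {Tao,Hana} as another (2 orders).
That leaves 6 units to arrange: 2 × 2 × 6! = 4 × 720 = 2880.

2880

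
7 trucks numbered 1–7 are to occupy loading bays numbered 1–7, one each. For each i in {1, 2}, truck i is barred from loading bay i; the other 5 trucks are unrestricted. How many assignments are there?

3720

Let Aᵢ (for i ∈ {1, 2}) be the placements that put truck i in its forbidden loading bay. Any j of these fix j positions, leaving (7−j)! ways to fill the rest, and there are C(2,j) ways to pick which j.
By inclusion–exclusion, the number of valid placements is Σ_{j=0}^{2} (−1)^j C(2,j)·(7−j)!.
Computing: 5040 − 1440 + 120 = 3720.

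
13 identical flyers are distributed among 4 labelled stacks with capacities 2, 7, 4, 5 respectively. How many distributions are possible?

By stars and bars, unrestricted non-negative solutions to x_1+…+x_4 = 13 number C(13+3,3) = 560.
Subtract solutions that violate a single cap (substitute x_i' = x_i − (cap_i+1)): x_1 ≥ 3 gives C(13,3) = 286; x_2 ≥ 8 gives C(8,3) = 56; x_3 ≥ 5 gives C(11,3) = 165; x_4 ≥ 6 gives C(10,3) = 120. Together 627.
Add back pairs where two caps are both exceeded: 10 + 56 + 35 + 1 + 0 + 10 = 112.
By inclusion–exclusion the count is 560 − 627 + 112 = 45.

45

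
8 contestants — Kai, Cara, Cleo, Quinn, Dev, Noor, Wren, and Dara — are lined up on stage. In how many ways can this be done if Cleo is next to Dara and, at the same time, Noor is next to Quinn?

2880

Treat {Cleo,Dara} as one block (2 orders) and {Noor,Quinn} as another (2 orders).
That leaves 6 units to arrange: 2 × 2 × 6! = 4 × 720 = 2880.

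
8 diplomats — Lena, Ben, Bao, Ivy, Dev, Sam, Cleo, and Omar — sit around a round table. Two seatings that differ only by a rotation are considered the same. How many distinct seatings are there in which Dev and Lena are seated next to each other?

1440

Glue Dev and Lena into a block (2 internal orders). Seating 7 units around a circle gives (6)! arrangements.
So 2 × (6)! = 2 × 720 = 1440.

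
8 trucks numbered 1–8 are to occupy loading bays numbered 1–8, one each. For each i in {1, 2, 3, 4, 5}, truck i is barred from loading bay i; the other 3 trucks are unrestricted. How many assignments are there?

21234

Let Aᵢ (for 1 ≤ i ≤ 5) be the placements that put truck i in its forbidden loading bay. Any j of these fix j positions, leaving (8−j)! ways to fill the rest, and there are C(5,j) ways to pick which j.
By inclusion–exclusion, the number of valid placements is Σ_{j=0}^{5} (−1)^j C(5,j)·(8−j)!.
Computing: 40320 − 25200 + 7200 − 1200 + 120 − 6 = 21234.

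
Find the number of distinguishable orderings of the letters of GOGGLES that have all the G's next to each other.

120

Treat the 3 copies of G as a single block. The multiset to arrange is then {GGG, E, L, O, S}, 5 items in all.
All 5 items are distinct, so there are (5)! = 120 arrangements.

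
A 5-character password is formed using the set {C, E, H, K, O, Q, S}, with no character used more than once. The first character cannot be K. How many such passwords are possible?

2160

The first character has 7−1 = 6 choices (anything except K).
The remaining 4 characters are filled from the other 6 symbols without repetition: 6 × 5 × 4 × 3 = 360.
Total: 6 × 360 = 2160.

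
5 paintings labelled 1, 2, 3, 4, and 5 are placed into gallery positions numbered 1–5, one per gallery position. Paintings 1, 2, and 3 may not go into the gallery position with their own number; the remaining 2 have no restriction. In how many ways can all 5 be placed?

64

Let Aᵢ (for i ∈ {1, 2, 3}) be the placements that put painting i in its forbidden gallery position. Any j of these fix j positions, leaving (5−j)! ways to fill the rest, and there are C(3,j) ways to pick which j.
By inclusion–exclusion, the number of valid placements is Σ_{j=0}^{3} (−1)^j C(3,j)·(5−j)!.
Computing: 120 − 72 + 18 − 2 = 64.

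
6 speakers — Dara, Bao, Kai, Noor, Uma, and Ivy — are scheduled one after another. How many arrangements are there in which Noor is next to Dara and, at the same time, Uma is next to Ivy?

96

Treat {Noor,Dara} as one block (2 orders) and {Uma,Ivy} as another (2 orders).
That leaves 4 units to arrange: 2 × 2 × 4! = 4 × 24 = 96.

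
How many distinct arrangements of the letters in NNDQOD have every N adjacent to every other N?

60

Treat the 2 copies of N as a single block. The multiset to arrange is then {NN, D, D, O, Q}, 5 items in all.
That gives (5)!/(2!) = 60 arrangements.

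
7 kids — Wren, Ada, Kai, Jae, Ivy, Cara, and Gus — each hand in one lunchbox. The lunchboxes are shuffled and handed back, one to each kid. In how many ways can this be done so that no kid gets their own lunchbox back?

Let Aᵢ be the assignments in which kid i gets their own lunchbox. We want the size of the complement of A₁∪…∪A_7.
By inclusion–exclusion this is Σ_{j=0}^{7} (−1)^j C(7,j)·(7−j)!.
Computing: 5040 − 5040 + 2520 − 840 + 210 − 42 + 7 − 1 = 1854.

1854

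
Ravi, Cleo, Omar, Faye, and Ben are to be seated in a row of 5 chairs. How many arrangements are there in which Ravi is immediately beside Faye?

Treat {Ravi, Faye} as a single unit. There are 4 units to order, and the pair itself can be ordered 2 ways.
That gives 2 × 4! = 2 × 24 = 48.

48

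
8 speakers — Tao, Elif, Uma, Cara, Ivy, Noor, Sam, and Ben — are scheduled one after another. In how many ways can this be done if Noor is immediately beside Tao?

10080

Glue Noor and Tao into one block (2 internal orders), leaving 7 units to arrange in a row.
That gives 2 × 7! = 2 × 5040 = 10080.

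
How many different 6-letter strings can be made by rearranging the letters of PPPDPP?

Letter multiplicities in PPPDPP: D×1, P×5.
So there are 6! / (5!) = 6 distinguishable arrangements.

6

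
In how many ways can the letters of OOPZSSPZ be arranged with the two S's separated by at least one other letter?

Total arrangements of OOPZSSPZ: 8!/(2!·2!·2!·2!) = 2520.
Arrangements with the S's together: treat SS as one letter, giving (7)!/(2!·2!·2!) = 630.
Hence 2520 − 630 = 1890.

1890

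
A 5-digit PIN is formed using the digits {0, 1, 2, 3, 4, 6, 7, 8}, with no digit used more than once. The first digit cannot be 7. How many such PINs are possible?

5880

The first digit has 8−1 = 7 choices (anything except 7).
The remaining 4 digits are filled from the other 7 symbols without repetition: 7 × 6 × 5 × 4 = 840.
Total: 7 × 840 = 5880.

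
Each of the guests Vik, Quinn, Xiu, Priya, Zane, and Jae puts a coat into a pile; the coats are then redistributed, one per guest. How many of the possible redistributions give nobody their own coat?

265

Count assignments avoiding every fixed point. For any j of the 6 guests fixed to their own coat, the other 6−j can be arranged in (6−j)! ways.
By inclusion–exclusion this is Σ_{j=0}^{6} (−1)^j C(6,j)·(6−j)!.
Computing: 720 − 720 + 360 − 120 + 30 − 6 + 1 = 265.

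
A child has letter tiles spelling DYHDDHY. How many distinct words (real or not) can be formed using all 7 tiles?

210

The 7 letters of DYHDDHY have repeats: D appearing 3 times, H appearing twice, and Y appearing twice.
So there are 7! / (3!·2!·2!) = 210 distinguishable arrangements.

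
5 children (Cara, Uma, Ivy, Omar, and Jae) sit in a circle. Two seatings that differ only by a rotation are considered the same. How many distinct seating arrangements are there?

24

Around a circle, 5 distinct people have 5!/5 = (4)! = 24 rotationally distinct seatings.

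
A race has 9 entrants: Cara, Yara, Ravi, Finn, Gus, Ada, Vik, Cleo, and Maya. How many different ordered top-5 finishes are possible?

15120

This is an ordered selection of 5 from 9: P(9,5).
That gives 9 × 8 × 7 × 6 × 5 = 15120.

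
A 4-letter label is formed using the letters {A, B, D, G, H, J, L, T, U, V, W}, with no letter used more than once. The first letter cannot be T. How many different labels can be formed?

7200

The first letter has 11−1 = 10 choices (anything except T).
The remaining 3 letters are filled from the other 10 symbols without repetition: 10 × 9 × 8 = 720.
Total: 10 × 720 = 7200.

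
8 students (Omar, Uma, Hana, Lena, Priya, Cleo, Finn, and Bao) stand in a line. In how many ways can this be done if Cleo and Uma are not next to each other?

Of the 8! = 40320 arrangements, those with Cleo and Uma adjacent number 2 × 7! = 10080 (treat the pair as a block with 2 internal orders).
So 40320 − 10080 = 30240 arrangements keep them apart.

30240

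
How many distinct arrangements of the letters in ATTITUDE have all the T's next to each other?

Treat the 3 copies of T as a single block. The multiset to arrange is then {TTT, A, D, E, I, U}, 6 items in all.
All 6 items are distinct, so there are (6)! = 720 arrangements.

720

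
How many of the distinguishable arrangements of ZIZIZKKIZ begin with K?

280

With the first slot taken by K, it remains to arrange the other 8 letters (ZIZIZKIZ).
Those 8 letters have I appearing 3 times and Z appearing 4 times, giving (8)!/(4!·3!) = 280.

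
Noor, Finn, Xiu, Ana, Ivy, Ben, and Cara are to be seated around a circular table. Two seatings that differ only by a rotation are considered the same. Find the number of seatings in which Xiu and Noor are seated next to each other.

240

Treat {Xiu, Noor} as one unit (2 internal orders) and seat the resulting 6 units around the table: (5)! circular arrangements.
So 2 × (5)! = 2 × 120 = 240.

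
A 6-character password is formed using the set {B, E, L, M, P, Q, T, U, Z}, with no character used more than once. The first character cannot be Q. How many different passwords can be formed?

The first character has 9−1 = 8 choices (anything except Q).
The remaining 5 characters are filled from the other 8 symbols without repetition: 8 × 7 × 6 × 5 × 4 = 6720.
Total: 8 × 6720 = 53760.

53760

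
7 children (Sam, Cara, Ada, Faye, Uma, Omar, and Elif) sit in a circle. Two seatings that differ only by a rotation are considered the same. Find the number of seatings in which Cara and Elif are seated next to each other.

Glue Cara and Elif into a block (2 internal orders). Seating 6 units around a circle gives (5)! arrangements.
So 2 × (5)! = 2 × 120 = 240.

240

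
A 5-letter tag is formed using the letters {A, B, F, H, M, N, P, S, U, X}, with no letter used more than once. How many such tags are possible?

Choose and order 5 of the 10 symbols: the first letter has 10 options, the next 9, and so on down to 6.
That product is 10 × 9 × 8 × 7 × 6 = 30240.

30240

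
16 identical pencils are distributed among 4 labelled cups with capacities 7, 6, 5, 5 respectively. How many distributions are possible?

111

Without the upper bounds there are C(19,3) = 969 ways to split 16 among 4 cups.
Subtract solutions that violate a single cap (substitute x_i' = x_i − (cap_i+1)): x_1 ≥ 8 gives C(11,3) = 165; x_2 ≥ 7 gives C(12,3) = 220; x_3 ≥ 6 gives C(13,3) = 286; x_4 ≥ 6 gives C(13,3) = 286. Together 957.
Add back pairs where two caps are both exceeded: 4 + 10 + 10 + 20 + 20 + 35 = 99.
By inclusion–exclusion the count is 969 − 957 + 99 = 111.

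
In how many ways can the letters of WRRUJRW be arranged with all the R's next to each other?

Treat the 3 copies of R as a single block. The multiset to arrange is then {RRR, J, U, W, W}, 5 items in all.
That gives (5)!/(2!) = 60 arrangements.

60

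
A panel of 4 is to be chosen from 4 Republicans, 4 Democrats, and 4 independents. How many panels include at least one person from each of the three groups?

288

Total 4-person selections from all 12: C(12,4) = 495.
Subtract selections that omit an entire group: no Republicans → C(8,4) = 70; no Democrats → C(8,4) = 70; no independents → C(8,4) = 70.
Add back selections omitting two groups (i.e. drawn from a single group): C(4,4) + C(4,4) + C(4,4) = 3.
By inclusion–exclusion: 495 − 210 + 3 = 288.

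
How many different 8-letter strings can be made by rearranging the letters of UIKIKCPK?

Letter multiplicities in UIKIKCPK: C×1, I×2, K×3, P×1, U×1.
Dividing 8! = 40320 by 3!·2! = 12 for the repeated letters gives 3360.

3360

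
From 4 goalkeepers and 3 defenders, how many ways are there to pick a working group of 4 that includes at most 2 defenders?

31

Split by how many defenders are chosen (0 through 2).
Sum: C(3,0)·C(4,4) + C(3,1)·C(4,3) + C(3,2)·C(4,2) = 1 + 12 + 18 = 31.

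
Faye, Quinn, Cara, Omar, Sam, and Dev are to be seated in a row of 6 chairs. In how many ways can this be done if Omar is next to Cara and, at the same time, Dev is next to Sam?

Treat {Omar,Cara} as one block (2 orders) and {Dev,Sam} as another (2 orders).
That leaves 4 units to arrange: 2 × 2 × 4! = 4 × 24 = 96.

96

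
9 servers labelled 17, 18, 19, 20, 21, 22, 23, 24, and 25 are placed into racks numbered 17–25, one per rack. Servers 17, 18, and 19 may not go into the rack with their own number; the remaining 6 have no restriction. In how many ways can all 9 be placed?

Let Aᵢ (for i ∈ {17, 18, 19}) be the placements that put server i in its forbidden rack. Any j of these fix j positions, leaving (9−j)! ways to fill the rest, and there are C(3,j) ways to pick which j.
By inclusion–exclusion, the number of valid placements is Σ_{j=0}^{3} (−1)^j C(3,j)·(9−j)!.
Computing: 362880 − 120960 + 15120 − 720 = 256320.

256320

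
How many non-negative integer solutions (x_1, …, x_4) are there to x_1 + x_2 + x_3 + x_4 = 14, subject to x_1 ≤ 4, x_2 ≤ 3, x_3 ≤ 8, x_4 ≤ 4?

50

Ignoring the caps, the number of non-negative solutions to x_1+…+x_4 = 14 is C(17,3) = 680.
Subtract solutions that violate a single cap (substitute x_i' = x_i − (cap_i+1)): x_1 ≥ 5 gives C(12,3) = 220; x_2 ≥ 4 gives C(13,3) = 286; x_3 ≥ 9 gives C(8,3) = 56; x_4 ≥ 5 gives C(12,3) = 220. Together 782.
Add back pairs where two caps are both exceeded: 56 + 1 + 35 + 4 + 56 + 1 = 153.
Subtract triples: 0 + 1 + 0 + 0 = 1.
By inclusion–exclusion the count is 680 − 782 + 153 − 1 = 50.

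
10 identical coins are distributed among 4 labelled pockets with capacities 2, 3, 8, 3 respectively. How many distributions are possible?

Ignoring the caps, the number of non-negative solutions to x_1+…+x_4 = 10 is C(13,3) = 286.
Subtract solutions that violate a single cap (substitute x_i' = x_i − (cap_i+1)): x_1 ≥ 3 gives C(10,3) = 120; x_2 ≥ 4 gives C(9,3) = 84; x_3 ≥ 9 gives C(4,3) = 4; x_4 ≥ 4 gives C(9,3) = 84. Together 292.
Add back pairs where two caps are both exceeded: 20 + 0 + 20 + 0 + 10 + 0 = 50.
By inclusion–exclusion the count is 286 − 292 + 50 = 44.

44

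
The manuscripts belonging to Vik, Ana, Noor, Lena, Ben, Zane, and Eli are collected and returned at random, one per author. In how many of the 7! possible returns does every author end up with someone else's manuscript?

1854

Count assignments avoiding every fixed point. For any j of the 7 authors fixed to their own manuscript, the other 7−j can be arranged in (7−j)! ways.
By inclusion–exclusion this is Σ_{j=0}^{7} (−1)^j C(7,j)·(7−j)!.
Computing: 5040 − 5040 + 2520 − 840 + 210 − 42 + 7 − 1 = 1854.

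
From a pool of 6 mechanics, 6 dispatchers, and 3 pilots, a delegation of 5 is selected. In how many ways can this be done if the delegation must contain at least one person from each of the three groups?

1971

With no constraint there are C(15,5) = 3003 possible selections.
Selections missing a whole group: no mechanics → C(9,5) = 126; no dispatchers → C(9,5) = 126; no pilots → C(12,5) = 792.
Add back selections omitting two groups (i.e. drawn from a single group): C(6,5) + C(6,5) + C(3,5) = 12.
By inclusion–exclusion: 3003 − 1044 + 12 = 1971.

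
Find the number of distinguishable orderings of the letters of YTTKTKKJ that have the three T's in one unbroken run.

120

Treat the 3 copies of T as a single block. The multiset to arrange is then {TTT, J, K, K, K, Y}, 6 items in all.
That gives (6)!/(3!) = 120 arrangements.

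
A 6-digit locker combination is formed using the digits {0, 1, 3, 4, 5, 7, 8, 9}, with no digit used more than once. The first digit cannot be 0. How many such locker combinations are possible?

17640

The first digit has 8−1 = 7 choices (anything except 0).
The remaining 5 digits are filled from the other 7 symbols without repetition: 7 × 6 × 5 × 4 × 3 = 2520.
Total: 7 × 2520 = 17640.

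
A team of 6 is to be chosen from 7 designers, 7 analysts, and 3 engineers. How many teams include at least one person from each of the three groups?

With no constraint there are C(17,6) = 12376 possible selections.
Selections missing a whole group: no designers → C(10,6) = 210; no analysts → C(10,6) = 210; no engineers → C(14,6) = 3003.
Add back selections omitting two groups (i.e. drawn from a single group): C(7,6) + C(7,6) + C(3,6) = 14.
By inclusion–exclusion: 12376 − 3423 + 14 = 8967.

8967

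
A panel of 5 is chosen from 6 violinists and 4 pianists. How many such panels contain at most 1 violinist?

Split by how many violinists are chosen (0 through 1).
Sum: C(6,0)·C(4,5) + C(6,1)·C(4,4) = 0 + 6 = 6.

6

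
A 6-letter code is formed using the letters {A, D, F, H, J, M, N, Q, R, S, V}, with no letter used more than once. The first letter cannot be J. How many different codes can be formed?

The first letter has 11−1 = 10 choices (anything except J).
The remaining 5 letters are filled from the other 10 symbols without repetition: 10 × 9 × 8 × 7 × 6 = 30240.
Total: 10 × 30240 = 302400.

302400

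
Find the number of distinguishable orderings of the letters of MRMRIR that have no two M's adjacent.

Total arrangements of MRMRIR: 6!/(3!·2!) = 60.
If the two M's are adjacent, glue them into one block, leaving 5 items to arrange: (5)!/(3!) = 20 ways.
Hence 60 − 20 = 40.

40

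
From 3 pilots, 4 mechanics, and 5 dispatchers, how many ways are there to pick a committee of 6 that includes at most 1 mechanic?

Split by how many mechanics are chosen (0 through 1).
Sum: C(4,0)·C(8,6) + C(4,1)·C(8,5) = 28 + 224 = 252.

252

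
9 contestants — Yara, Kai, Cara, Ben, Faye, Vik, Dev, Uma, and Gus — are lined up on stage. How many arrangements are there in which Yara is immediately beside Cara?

Place the 7 others and the Yara-Cara pair as 8 objects in a line; the pair has 2 internal arrangements.
So the count is 2·(8)! = 80640.

80640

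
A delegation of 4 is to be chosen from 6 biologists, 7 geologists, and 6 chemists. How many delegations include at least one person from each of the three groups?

2016

Unrestricted: C(19,4) = 3876 ways to pick any 4 of the 19.
Subtract selections that omit an entire group: no biologists → C(13,4) = 715; no geologists → C(12,4) = 495; no chemists → C(13,4) = 715.
Add back selections omitting two groups (i.e. drawn from a single group): C(6,4) + C(7,4) + C(6,4) = 65.
By inclusion–exclusion: 3876 − 1925 + 65 = 2016.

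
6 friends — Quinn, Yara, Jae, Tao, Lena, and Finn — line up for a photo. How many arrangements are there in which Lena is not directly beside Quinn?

There are 6! = 720 arrangements in all. If Lena and Quinn are adjacent, merging them into one block gives 2·(5)! = 240 arrangements.
Complementary counting: 720 − 240 = 480.

480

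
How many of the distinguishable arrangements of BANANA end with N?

20

With the last slot taken by N, it remains to arrange the other 5 letters (BAANA).
Those 5 letters have A appearing 3 times, giving (5)!/(3!) = 20.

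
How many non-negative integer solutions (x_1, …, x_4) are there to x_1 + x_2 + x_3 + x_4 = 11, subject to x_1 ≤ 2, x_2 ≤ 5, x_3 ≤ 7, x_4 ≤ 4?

Ignoring the caps, the number of non-negative solutions to x_1+…+x_4 = 11 is C(14,3) = 364.
Subtract solutions that violate a single cap (substitute x_i' = x_i − (cap_i+1)): x_1 ≥ 3 gives C(11,3) = 165; x_2 ≥ 6 gives C(8,3) = 56; x_3 ≥ 8 gives C(6,3) = 20; x_4 ≥ 5 gives C(9,3) = 84. Together 325.
Add back pairs where two caps are both exceeded: 10 + 1 + 20 + 0 + 1 + 0 = 32.
By inclusion–exclusion the count is 364 − 325 + 32 = 71.

71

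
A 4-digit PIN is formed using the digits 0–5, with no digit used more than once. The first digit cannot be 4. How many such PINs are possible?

300

The first digit has 6−1 = 5 choices (anything except 4).
The remaining 3 digits are filled from the other 5 symbols without repetition: 5 × 4 × 3 = 60.
Total: 5 × 60 = 300.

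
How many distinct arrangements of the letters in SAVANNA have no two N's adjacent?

There are 7!/(3!·2!) = 420 arrangements of SAVANNA in total.
If the two N's are adjacent, glue them into one block, leaving 6 items to arrange: (6)!/(3!) = 120 ways.
Hence 420 − 120 = 300.

300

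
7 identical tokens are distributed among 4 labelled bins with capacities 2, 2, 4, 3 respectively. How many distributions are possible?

By stars and bars, unrestricted non-negative solutions to x_1+…+x_4 = 7 number C(7+3,3) = 120.
Subtract solutions that violate a single cap (substitute x_i' = x_i − (cap_i+1)): x_1 ≥ 3 gives C(7,3) = 35; x_2 ≥ 3 gives C(7,3) = 35; x_3 ≥ 5 gives C(5,3) = 10; x_4 ≥ 4 gives C(6,3) = 20. Together 100.
Add back pairs where two caps are both exceeded: 4 + 0 + 1 + 0 + 1 + 0 = 6.
By inclusion–exclusion the count is 120 − 100 + 6 = 26.

26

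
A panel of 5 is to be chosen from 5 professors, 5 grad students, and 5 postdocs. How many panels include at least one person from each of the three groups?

With no constraint there are C(15,5) = 3003 possible selections.
Selections missing a whole group: no professors → C(10,5) = 252; no grad students → C(10,5) = 252; no postdocs → C(10,5) = 252.
Add back selections omitting two groups (i.e. drawn from a single group): C(5,5) + C(5,5) + C(5,5) = 3.
By inclusion–exclusion: 3003 − 756 + 3 = 2250.

2250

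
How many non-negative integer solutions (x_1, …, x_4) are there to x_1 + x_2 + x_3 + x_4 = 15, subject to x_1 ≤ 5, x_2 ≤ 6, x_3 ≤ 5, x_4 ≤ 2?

19

Ignoring the caps, the number of non-negative solutions to x_1+…+x_4 = 15 is C(18,3) = 816.
Subtract solutions that violate a single cap (substitute x_i' = x_i − (cap_i+1)): x_1 ≥ 6 gives C(12,3) = 220; x_2 ≥ 7 gives C(11,3) = 165; x_3 ≥ 6 gives C(12,3) = 220; x_4 ≥ 3 gives C(15,3) = 455. Together 1060.
Add back pairs where two caps are both exceeded: 10 + 20 + 84 + 10 + 56 + 84 = 264.
Subtract triples: 0 + 0 + 1 + 0 = 1.
By inclusion–exclusion the count is 816 − 1060 + 264 − 1 = 19.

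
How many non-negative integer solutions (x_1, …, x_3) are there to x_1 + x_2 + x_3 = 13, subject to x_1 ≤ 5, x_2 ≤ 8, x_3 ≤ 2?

6

Without the upper bounds there are C(15,2) = 105 ways to split 13 among 3 variables.
Subtract solutions that violate a single cap (substitute x_i' = x_i − (cap_i+1)): x_1 ≥ 6 gives C(9,2) = 36; x_2 ≥ 9 gives C(6,2) = 15; x_3 ≥ 3 gives C(12,2) = 66. Together 117.
Add back pairs where two caps are both exceeded: 0 + 15 + 3 = 18.
By inclusion–exclusion the count is 105 − 117 + 18 = 6.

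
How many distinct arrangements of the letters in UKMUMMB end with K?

60

With the last slot taken by K, it remains to arrange the other 6 letters (UMUMMB).
Those 6 letters have M appearing 3 times and U appearing twice, giving (6)!/(3!·2!) = 60.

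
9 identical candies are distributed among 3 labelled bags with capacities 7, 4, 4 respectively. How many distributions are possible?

22

By stars and bars, unrestricted non-negative solutions to x_1+…+x_3 = 9 number C(9+2,2) = 55.
Subtract solutions that violate a single cap (substitute x_i' = x_i − (cap_i+1)): x_1 ≥ 8 gives C(3,2) = 3; x_2 ≥ 5 gives C(6,2) = 15; x_3 ≥ 5 gives C(6,2) = 15. Together 33.
No two caps can be exceeded simultaneously, so the pair terms are all 0.
By inclusion–exclusion the count is 55 − 33 + 0 = 22.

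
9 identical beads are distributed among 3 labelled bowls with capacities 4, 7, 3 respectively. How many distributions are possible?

By stars and bars, unrestricted non-negative solutions to x_1+…+x_3 = 9 number C(9+2,2) = 55.
Subtract solutions that violate a single cap (substitute x_i' = x_i − (cap_i+1)): x_1 ≥ 5 gives C(6,2) = 15; x_2 ≥ 8 gives C(3,2) = 3; x_3 ≥ 4 gives C(7,2) = 21. Together 39.
Add back pairs where two caps are both exceeded: 0 + 1 + 0 = 1.
By inclusion–exclusion the count is 55 − 39 + 1 = 17.

17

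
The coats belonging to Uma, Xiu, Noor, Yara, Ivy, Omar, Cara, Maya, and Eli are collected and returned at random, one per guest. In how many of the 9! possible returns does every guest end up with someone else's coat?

133496

Let Aᵢ be the assignments in which guest i gets their own coat. We want the size of the complement of A₁∪…∪A_9.
By inclusion–exclusion this is Σ_{j=0}^{9} (−1)^j C(9,j)·(9−j)!.
Computing: 362880 − 362880 + 181440 − 60480 + 15120 − 3024 + 504 − 72 + 9 − 1 = 133496.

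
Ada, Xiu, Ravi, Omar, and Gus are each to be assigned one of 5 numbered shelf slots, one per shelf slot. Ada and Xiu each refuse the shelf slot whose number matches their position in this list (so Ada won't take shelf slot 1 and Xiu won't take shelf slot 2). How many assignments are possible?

78

Let Aᵢ (for i ∈ {1, 2}) be the placements that put person i in their forbidden shelf slot. Any j of these fix j positions, leaving (5−j)! ways to fill the rest, and there are C(2,j) ways to pick which j.
By inclusion–exclusion, the number of valid placements is Σ_{j=0}^{2} (−1)^j C(2,j)·(5−j)!.
Computing: 120 − 48 + 6 = 78.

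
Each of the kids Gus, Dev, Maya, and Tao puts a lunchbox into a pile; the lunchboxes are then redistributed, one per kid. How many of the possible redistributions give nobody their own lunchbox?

9

This is the derangement count D_4: permutations of 4 items with no fixed point.
By inclusion–exclusion this is Σ_{j=0}^{4} (−1)^j C(4,j)·(4−j)!.
Computing: 24 − 24 + 12 − 4 + 1 = 9.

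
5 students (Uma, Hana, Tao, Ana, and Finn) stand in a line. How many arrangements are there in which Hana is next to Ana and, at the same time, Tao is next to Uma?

24

Treat {Hana,Ana} as one block (2 orders) and {Tao,Uma} as another (2 orders).
That leaves 3 units to arrange: 2 × 2 × 3! = 4 × 6 = 24.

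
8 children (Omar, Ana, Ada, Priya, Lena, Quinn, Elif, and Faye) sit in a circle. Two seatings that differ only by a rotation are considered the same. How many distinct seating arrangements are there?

Around a circle, 8 distinct people have 8!/8 = (7)! = 5040 rotationally distinct seatings.

5040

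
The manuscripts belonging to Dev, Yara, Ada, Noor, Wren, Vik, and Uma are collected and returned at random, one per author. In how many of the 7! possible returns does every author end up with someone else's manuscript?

1854

This is the derangement count D_7: permutations of 7 items with no fixed point.
By inclusion–exclusion this is Σ_{j=0}^{7} (−1)^j C(7,j)·(7−j)!.
Computing: 5040 − 5040 + 2520 − 840 + 210 − 42 + 7 − 1 = 1854.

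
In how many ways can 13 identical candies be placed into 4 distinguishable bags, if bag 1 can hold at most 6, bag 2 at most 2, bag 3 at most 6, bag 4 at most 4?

Without the upper bounds there are C(16,3) = 560 ways to split 13 among 4 bags.
Subtract solutions that violate a single cap (substitute x_i' = x_i − (cap_i+1)): x_1 ≥ 7 gives C(9,3) = 84; x_2 ≥ 3 gives C(13,3) = 286; x_3 ≥ 7 gives C(9,3) = 84; x_4 ≥ 5 gives C(11,3) = 165. Together 619.
Add back pairs where two caps are both exceeded: 20 + 0 + 4 + 20 + 56 + 4 = 104.
By inclusion–exclusion the count is 560 − 619 + 104 = 45.

45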